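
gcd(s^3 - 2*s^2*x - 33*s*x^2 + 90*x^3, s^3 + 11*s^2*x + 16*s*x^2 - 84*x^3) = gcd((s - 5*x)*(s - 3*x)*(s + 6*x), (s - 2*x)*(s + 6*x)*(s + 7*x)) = s + 6*x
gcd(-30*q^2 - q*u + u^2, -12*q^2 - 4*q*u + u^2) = 6*q - u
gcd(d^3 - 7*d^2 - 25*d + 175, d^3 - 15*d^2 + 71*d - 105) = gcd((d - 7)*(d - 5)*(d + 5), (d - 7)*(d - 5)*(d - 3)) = d^2 - 12*d + 35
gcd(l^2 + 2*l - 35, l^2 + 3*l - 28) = l + 7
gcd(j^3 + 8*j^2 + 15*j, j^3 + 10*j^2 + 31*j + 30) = j^2 + 8*j + 15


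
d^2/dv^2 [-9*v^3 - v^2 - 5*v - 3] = -54*v - 2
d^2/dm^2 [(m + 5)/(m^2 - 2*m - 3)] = 2*(3*(-m - 1)*(-m^2 + 2*m + 3) - 4*(m - 1)^2*(m + 5))/(-m^2 + 2*m + 3)^3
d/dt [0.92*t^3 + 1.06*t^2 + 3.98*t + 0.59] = 2.76*t^2 + 2.12*t + 3.98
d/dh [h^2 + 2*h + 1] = 2*h + 2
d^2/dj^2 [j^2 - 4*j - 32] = 2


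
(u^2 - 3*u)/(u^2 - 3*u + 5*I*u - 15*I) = u/(u + 5*I)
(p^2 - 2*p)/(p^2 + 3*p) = (p - 2)/(p + 3)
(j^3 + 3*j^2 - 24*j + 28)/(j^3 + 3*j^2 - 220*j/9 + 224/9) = 9*(j^2 - 4*j + 4)/(9*j^2 - 36*j + 32)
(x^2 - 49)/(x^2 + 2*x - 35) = (x - 7)/(x - 5)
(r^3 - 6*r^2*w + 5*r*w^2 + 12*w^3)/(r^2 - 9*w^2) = (r^2 - 3*r*w - 4*w^2)/(r + 3*w)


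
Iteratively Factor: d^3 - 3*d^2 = (d)*(d^2 - 3*d) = d^2*(d - 3)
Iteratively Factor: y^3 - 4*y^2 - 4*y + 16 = (y - 2)*(y^2 - 2*y - 8) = (y - 4)*(y - 2)*(y + 2)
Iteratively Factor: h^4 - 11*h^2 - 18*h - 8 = (h - 4)*(h^3 + 4*h^2 + 5*h + 2) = (h - 4)*(h + 1)*(h^2 + 3*h + 2) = (h - 4)*(h + 1)^2*(h + 2)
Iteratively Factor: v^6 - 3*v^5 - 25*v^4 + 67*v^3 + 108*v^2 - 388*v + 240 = (v - 2)*(v^5 - v^4 - 27*v^3 + 13*v^2 + 134*v - 120) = (v - 2)*(v + 4)*(v^4 - 5*v^3 - 7*v^2 + 41*v - 30) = (v - 2)^2*(v + 4)*(v^3 - 3*v^2 - 13*v + 15) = (v - 2)^2*(v - 1)*(v + 4)*(v^2 - 2*v - 15) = (v - 2)^2*(v - 1)*(v + 3)*(v + 4)*(v - 5)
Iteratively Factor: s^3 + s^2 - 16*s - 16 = (s + 4)*(s^2 - 3*s - 4) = (s + 1)*(s + 4)*(s - 4)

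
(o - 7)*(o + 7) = o^2 - 49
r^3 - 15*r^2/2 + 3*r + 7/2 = (r - 7)*(r - 1)*(r + 1/2)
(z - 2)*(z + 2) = z^2 - 4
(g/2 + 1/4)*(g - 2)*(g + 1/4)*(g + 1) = g^4/2 - g^3/8 - 21*g^2/16 - 13*g/16 - 1/8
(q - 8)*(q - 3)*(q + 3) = q^3 - 8*q^2 - 9*q + 72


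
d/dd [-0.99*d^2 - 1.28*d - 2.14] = -1.98*d - 1.28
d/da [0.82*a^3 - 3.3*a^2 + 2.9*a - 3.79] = 2.46*a^2 - 6.6*a + 2.9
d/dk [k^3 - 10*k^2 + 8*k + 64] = 3*k^2 - 20*k + 8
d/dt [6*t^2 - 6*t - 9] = 12*t - 6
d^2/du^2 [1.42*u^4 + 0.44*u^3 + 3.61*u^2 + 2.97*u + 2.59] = 17.04*u^2 + 2.64*u + 7.22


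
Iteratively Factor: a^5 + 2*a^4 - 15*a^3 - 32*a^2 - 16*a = (a + 4)*(a^4 - 2*a^3 - 7*a^2 - 4*a) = (a - 4)*(a + 4)*(a^3 + 2*a^2 + a) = a*(a - 4)*(a + 4)*(a^2 + 2*a + 1) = a*(a - 4)*(a + 1)*(a + 4)*(a + 1)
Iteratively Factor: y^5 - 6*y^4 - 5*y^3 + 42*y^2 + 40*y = (y + 1)*(y^4 - 7*y^3 + 2*y^2 + 40*y) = (y - 5)*(y + 1)*(y^3 - 2*y^2 - 8*y) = y*(y - 5)*(y + 1)*(y^2 - 2*y - 8) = y*(y - 5)*(y + 1)*(y + 2)*(y - 4)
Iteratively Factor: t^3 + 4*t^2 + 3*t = (t + 1)*(t^2 + 3*t) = (t + 1)*(t + 3)*(t)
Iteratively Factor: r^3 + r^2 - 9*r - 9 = (r + 3)*(r^2 - 2*r - 3) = (r - 3)*(r + 3)*(r + 1)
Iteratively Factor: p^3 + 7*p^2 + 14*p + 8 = (p + 2)*(p^2 + 5*p + 4) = (p + 2)*(p + 4)*(p + 1)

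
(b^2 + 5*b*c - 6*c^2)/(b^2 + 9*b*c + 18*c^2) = (b - c)/(b + 3*c)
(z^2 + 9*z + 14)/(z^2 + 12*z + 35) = (z + 2)/(z + 5)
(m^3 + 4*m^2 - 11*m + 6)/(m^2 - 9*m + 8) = (m^2 + 5*m - 6)/(m - 8)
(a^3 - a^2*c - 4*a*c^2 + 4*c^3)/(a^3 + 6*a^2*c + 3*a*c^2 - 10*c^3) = (a - 2*c)/(a + 5*c)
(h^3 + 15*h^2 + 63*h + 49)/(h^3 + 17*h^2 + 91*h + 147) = (h + 1)/(h + 3)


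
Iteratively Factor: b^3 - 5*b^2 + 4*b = (b - 1)*(b^2 - 4*b) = b*(b - 1)*(b - 4)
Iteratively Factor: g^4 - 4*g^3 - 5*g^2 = (g)*(g^3 - 4*g^2 - 5*g) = g^2*(g^2 - 4*g - 5) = g^2*(g - 5)*(g + 1)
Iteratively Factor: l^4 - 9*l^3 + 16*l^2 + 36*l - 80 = (l - 5)*(l^3 - 4*l^2 - 4*l + 16) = (l - 5)*(l - 4)*(l^2 - 4) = (l - 5)*(l - 4)*(l + 2)*(l - 2)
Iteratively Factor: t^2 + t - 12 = (t + 4)*(t - 3)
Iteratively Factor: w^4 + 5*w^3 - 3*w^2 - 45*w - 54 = (w + 3)*(w^3 + 2*w^2 - 9*w - 18) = (w - 3)*(w + 3)*(w^2 + 5*w + 6) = (w - 3)*(w + 3)^2*(w + 2)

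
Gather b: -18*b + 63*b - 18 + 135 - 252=45*b - 135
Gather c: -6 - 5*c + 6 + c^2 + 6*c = c^2 + c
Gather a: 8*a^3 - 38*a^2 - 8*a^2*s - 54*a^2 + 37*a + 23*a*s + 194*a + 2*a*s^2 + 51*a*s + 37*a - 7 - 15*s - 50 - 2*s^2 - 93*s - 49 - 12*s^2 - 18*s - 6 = 8*a^3 + a^2*(-8*s - 92) + a*(2*s^2 + 74*s + 268) - 14*s^2 - 126*s - 112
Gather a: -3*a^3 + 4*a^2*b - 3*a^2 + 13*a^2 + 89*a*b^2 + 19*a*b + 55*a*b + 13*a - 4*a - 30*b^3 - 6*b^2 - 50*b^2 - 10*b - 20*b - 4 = -3*a^3 + a^2*(4*b + 10) + a*(89*b^2 + 74*b + 9) - 30*b^3 - 56*b^2 - 30*b - 4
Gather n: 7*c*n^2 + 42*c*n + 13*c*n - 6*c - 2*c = 7*c*n^2 + 55*c*n - 8*c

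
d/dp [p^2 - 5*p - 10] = 2*p - 5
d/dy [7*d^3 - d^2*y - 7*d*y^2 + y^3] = -d^2 - 14*d*y + 3*y^2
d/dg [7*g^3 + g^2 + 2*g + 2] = 21*g^2 + 2*g + 2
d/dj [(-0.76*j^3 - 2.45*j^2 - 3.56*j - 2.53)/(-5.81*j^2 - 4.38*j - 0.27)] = (4.4156*j^4 + 6.6576*j^3 - 9.337*j^2 - 28.0756*j - 10.1202)/(33.7561*j^4 + 50.8956*j^3 + 22.3218*j^2 + 2.3652*j + 0.0729)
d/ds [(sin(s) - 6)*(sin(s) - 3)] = (2*sin(s) - 9)*cos(s)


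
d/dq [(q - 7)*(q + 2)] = 2*q - 5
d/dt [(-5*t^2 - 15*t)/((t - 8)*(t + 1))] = 10*(5*t^2 + 8*t + 12)/(t^4 - 14*t^3 + 33*t^2 + 112*t + 64)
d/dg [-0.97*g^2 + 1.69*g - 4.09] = 1.69 - 1.94*g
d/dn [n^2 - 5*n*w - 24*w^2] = 2*n - 5*w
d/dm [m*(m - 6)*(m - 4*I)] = 3*m^2 + m*(-12 - 8*I) + 24*I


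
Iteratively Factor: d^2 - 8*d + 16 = (d - 4)*(d - 4)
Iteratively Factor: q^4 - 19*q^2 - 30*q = (q + 3)*(q^3 - 3*q^2 - 10*q) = q*(q + 3)*(q^2 - 3*q - 10) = q*(q + 2)*(q + 3)*(q - 5)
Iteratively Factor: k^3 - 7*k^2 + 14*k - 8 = (k - 4)*(k^2 - 3*k + 2) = (k - 4)*(k - 1)*(k - 2)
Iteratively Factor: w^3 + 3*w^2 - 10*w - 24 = (w + 4)*(w^2 - w - 6) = (w - 3)*(w + 4)*(w + 2)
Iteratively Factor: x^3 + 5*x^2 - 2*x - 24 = (x - 2)*(x^2 + 7*x + 12) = (x - 2)*(x + 4)*(x + 3)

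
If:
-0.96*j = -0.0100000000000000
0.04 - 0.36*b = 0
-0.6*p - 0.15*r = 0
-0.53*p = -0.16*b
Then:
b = 0.11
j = 0.01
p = 0.03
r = -0.13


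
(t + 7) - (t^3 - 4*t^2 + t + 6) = -t^3 + 4*t^2 + 1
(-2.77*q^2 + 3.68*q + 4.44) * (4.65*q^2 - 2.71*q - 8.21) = -12.8805*q^4 + 24.6187*q^3 + 33.4149*q^2 - 42.2452*q - 36.4524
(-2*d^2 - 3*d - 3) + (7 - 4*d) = -2*d^2 - 7*d + 4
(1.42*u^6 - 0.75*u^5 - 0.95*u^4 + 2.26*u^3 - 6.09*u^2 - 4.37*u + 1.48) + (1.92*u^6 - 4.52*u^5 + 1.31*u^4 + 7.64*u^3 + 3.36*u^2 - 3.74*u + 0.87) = 3.34*u^6 - 5.27*u^5 + 0.36*u^4 + 9.9*u^3 - 2.73*u^2 - 8.11*u + 2.35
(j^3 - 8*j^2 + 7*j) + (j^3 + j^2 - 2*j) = 2*j^3 - 7*j^2 + 5*j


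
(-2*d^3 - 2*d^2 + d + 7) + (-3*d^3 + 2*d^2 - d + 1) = 8 - 5*d^3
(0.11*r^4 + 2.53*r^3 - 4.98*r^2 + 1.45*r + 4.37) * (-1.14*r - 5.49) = -0.1254*r^5 - 3.4881*r^4 - 8.2125*r^3 + 25.6872*r^2 - 12.9423*r - 23.9913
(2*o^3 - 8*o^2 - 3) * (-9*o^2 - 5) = -18*o^5 + 72*o^4 - 10*o^3 + 67*o^2 + 15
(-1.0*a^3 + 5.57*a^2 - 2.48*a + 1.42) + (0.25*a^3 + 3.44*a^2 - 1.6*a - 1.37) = -0.75*a^3 + 9.01*a^2 - 4.08*a + 0.0499999999999998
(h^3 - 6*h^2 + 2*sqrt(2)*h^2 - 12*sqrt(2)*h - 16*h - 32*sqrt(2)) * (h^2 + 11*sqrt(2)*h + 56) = h^5 - 6*h^4 + 13*sqrt(2)*h^4 - 78*sqrt(2)*h^3 + 84*h^3 - 600*h^2 - 96*sqrt(2)*h^2 - 1600*h - 672*sqrt(2)*h - 1792*sqrt(2)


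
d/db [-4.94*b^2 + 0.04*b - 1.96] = 0.04 - 9.88*b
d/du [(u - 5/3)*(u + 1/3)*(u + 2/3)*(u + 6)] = 4*u^3 + 16*u^2 - 98*u/9 - 244/27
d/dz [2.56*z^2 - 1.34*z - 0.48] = 5.12*z - 1.34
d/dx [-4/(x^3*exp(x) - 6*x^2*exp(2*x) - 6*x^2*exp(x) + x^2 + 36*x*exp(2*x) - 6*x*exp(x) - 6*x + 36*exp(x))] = 4*(x^3*exp(x) - 12*x^2*exp(2*x) - 3*x^2*exp(x) + 60*x*exp(2*x) - 18*x*exp(x) + 2*x + 36*exp(2*x) + 30*exp(x) - 6)/(x^3*exp(x) - 6*x^2*exp(2*x) - 6*x^2*exp(x) + x^2 + 36*x*exp(2*x) - 6*x*exp(x) - 6*x + 36*exp(x))^2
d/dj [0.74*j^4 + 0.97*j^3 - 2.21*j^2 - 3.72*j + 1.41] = 2.96*j^3 + 2.91*j^2 - 4.42*j - 3.72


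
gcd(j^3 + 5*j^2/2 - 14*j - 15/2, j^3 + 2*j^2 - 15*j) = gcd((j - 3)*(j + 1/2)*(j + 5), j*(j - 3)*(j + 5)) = j^2 + 2*j - 15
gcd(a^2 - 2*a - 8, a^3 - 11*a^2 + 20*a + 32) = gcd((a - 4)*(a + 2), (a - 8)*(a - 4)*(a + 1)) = a - 4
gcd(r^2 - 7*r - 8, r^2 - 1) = r + 1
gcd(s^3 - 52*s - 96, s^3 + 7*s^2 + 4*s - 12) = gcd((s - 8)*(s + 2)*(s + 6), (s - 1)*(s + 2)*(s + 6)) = s^2 + 8*s + 12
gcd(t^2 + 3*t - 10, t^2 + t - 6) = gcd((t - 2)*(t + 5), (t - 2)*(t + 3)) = t - 2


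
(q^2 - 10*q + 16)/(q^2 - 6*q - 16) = (q - 2)/(q + 2)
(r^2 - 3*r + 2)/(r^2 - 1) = (r - 2)/(r + 1)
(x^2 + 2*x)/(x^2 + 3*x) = (x + 2)/(x + 3)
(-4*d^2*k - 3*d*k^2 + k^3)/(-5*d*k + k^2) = (4*d^2 + 3*d*k - k^2)/(5*d - k)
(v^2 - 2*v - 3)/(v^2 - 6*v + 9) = (v + 1)/(v - 3)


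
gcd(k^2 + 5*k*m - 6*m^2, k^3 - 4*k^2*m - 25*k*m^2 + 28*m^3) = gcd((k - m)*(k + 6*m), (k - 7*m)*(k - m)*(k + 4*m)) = k - m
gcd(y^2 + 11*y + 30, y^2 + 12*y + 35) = y + 5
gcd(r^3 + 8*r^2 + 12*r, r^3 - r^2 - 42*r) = r^2 + 6*r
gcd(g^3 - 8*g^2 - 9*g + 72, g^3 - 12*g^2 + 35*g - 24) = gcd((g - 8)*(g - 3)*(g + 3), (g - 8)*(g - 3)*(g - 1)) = g^2 - 11*g + 24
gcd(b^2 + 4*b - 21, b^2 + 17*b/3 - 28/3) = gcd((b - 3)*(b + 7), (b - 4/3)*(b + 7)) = b + 7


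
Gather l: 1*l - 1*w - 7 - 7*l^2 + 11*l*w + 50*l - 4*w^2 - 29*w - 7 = -7*l^2 + l*(11*w + 51) - 4*w^2 - 30*w - 14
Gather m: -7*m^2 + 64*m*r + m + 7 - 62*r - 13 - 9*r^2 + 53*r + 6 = -7*m^2 + m*(64*r + 1) - 9*r^2 - 9*r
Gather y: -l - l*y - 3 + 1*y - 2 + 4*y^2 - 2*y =-l + 4*y^2 + y*(-l - 1) - 5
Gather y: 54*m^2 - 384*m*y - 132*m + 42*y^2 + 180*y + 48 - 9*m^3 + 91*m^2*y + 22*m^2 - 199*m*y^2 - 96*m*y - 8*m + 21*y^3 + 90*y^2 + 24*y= -9*m^3 + 76*m^2 - 140*m + 21*y^3 + y^2*(132 - 199*m) + y*(91*m^2 - 480*m + 204) + 48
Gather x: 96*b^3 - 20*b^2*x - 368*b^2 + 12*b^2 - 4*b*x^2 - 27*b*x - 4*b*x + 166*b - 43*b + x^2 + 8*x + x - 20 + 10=96*b^3 - 356*b^2 + 123*b + x^2*(1 - 4*b) + x*(-20*b^2 - 31*b + 9) - 10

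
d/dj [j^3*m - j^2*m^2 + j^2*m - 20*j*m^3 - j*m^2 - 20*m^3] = m*(3*j^2 - 2*j*m + 2*j - 20*m^2 - m)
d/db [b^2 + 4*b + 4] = 2*b + 4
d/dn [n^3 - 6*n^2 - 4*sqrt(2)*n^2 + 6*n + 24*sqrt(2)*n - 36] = 3*n^2 - 12*n - 8*sqrt(2)*n + 6 + 24*sqrt(2)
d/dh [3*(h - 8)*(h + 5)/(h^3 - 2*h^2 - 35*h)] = 3*(-h^2 + 16*h - 56)/(h^2*(h^2 - 14*h + 49))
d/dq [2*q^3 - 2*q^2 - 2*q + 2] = 6*q^2 - 4*q - 2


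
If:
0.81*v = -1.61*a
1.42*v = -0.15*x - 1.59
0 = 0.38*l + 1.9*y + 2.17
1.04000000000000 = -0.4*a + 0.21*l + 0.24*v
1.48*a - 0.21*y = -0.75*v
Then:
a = -2.72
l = -6.41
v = 5.41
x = -61.77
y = 0.14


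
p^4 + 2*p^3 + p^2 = p^2*(p + 1)^2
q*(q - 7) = q^2 - 7*q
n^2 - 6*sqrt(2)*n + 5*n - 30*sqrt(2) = (n + 5)*(n - 6*sqrt(2))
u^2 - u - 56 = (u - 8)*(u + 7)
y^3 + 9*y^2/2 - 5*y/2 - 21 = (y - 2)*(y + 3)*(y + 7/2)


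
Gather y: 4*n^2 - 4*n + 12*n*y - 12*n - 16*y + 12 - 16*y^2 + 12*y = 4*n^2 - 16*n - 16*y^2 + y*(12*n - 4) + 12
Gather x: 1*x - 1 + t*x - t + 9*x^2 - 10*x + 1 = -t + 9*x^2 + x*(t - 9)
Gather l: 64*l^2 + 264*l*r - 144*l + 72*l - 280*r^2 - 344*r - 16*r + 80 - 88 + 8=64*l^2 + l*(264*r - 72) - 280*r^2 - 360*r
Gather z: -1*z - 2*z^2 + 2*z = -2*z^2 + z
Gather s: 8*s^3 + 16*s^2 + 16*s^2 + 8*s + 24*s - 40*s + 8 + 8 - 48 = 8*s^3 + 32*s^2 - 8*s - 32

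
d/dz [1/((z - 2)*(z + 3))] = (-2*z - 1)/(z^4 + 2*z^3 - 11*z^2 - 12*z + 36)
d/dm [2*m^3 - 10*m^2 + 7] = 2*m*(3*m - 10)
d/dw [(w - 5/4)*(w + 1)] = 2*w - 1/4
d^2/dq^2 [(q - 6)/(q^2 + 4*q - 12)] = 2*((2 - 3*q)*(q^2 + 4*q - 12) + 4*(q - 6)*(q + 2)^2)/(q^2 + 4*q - 12)^3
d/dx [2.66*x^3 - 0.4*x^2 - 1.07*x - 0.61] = 7.98*x^2 - 0.8*x - 1.07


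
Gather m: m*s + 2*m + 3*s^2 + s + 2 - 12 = m*(s + 2) + 3*s^2 + s - 10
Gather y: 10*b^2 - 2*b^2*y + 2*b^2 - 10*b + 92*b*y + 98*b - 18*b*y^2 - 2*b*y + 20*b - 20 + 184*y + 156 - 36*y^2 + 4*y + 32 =12*b^2 + 108*b + y^2*(-18*b - 36) + y*(-2*b^2 + 90*b + 188) + 168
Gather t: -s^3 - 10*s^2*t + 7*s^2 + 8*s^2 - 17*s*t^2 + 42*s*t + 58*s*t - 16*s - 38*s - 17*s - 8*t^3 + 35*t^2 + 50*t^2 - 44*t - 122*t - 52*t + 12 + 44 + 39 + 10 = -s^3 + 15*s^2 - 71*s - 8*t^3 + t^2*(85 - 17*s) + t*(-10*s^2 + 100*s - 218) + 105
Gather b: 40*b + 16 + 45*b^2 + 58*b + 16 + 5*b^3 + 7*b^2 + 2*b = 5*b^3 + 52*b^2 + 100*b + 32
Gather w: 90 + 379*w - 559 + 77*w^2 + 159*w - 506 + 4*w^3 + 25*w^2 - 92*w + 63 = 4*w^3 + 102*w^2 + 446*w - 912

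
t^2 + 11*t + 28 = (t + 4)*(t + 7)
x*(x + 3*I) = x^2 + 3*I*x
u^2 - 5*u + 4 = (u - 4)*(u - 1)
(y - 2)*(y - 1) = y^2 - 3*y + 2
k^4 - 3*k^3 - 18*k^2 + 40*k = k*(k - 5)*(k - 2)*(k + 4)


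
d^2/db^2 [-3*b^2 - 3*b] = -6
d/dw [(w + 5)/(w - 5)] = -10/(w - 5)^2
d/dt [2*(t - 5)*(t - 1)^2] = 2*(t - 1)*(3*t - 11)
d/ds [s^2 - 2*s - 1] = 2*s - 2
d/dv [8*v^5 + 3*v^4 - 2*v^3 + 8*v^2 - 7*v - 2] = 40*v^4 + 12*v^3 - 6*v^2 + 16*v - 7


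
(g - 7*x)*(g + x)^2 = g^3 - 5*g^2*x - 13*g*x^2 - 7*x^3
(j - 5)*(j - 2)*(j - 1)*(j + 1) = j^4 - 7*j^3 + 9*j^2 + 7*j - 10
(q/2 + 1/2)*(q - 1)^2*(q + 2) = q^4/2 + q^3/2 - 3*q^2/2 - q/2 + 1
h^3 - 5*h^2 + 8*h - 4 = (h - 2)^2*(h - 1)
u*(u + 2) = u^2 + 2*u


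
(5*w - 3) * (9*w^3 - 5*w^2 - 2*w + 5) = 45*w^4 - 52*w^3 + 5*w^2 + 31*w - 15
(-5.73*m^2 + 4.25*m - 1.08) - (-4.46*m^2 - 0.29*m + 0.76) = -1.27*m^2 + 4.54*m - 1.84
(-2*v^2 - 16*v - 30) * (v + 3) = -2*v^3 - 22*v^2 - 78*v - 90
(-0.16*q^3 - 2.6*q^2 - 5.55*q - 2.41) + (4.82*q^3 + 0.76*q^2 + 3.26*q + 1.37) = 4.66*q^3 - 1.84*q^2 - 2.29*q - 1.04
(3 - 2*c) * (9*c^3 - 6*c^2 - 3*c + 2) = -18*c^4 + 39*c^3 - 12*c^2 - 13*c + 6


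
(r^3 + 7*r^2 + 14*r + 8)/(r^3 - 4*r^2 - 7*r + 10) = (r^2 + 5*r + 4)/(r^2 - 6*r + 5)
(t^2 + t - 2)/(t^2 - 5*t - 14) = (t - 1)/(t - 7)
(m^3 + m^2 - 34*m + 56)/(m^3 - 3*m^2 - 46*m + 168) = (m - 2)/(m - 6)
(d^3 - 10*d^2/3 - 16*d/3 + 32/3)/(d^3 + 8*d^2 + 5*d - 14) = (3*d^2 - 16*d + 16)/(3*(d^2 + 6*d - 7))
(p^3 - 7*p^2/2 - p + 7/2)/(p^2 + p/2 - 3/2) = (2*p^2 - 5*p - 7)/(2*p + 3)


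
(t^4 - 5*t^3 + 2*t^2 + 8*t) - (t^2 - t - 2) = t^4 - 5*t^3 + t^2 + 9*t + 2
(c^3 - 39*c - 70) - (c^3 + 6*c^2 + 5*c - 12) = -6*c^2 - 44*c - 58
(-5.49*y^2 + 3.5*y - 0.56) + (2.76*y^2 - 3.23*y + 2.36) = -2.73*y^2 + 0.27*y + 1.8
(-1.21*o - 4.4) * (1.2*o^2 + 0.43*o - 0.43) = -1.452*o^3 - 5.8003*o^2 - 1.3717*o + 1.892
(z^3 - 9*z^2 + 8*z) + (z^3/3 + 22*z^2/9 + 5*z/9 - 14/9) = 4*z^3/3 - 59*z^2/9 + 77*z/9 - 14/9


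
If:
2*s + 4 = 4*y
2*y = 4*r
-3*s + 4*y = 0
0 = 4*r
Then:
No Solution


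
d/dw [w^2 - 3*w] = 2*w - 3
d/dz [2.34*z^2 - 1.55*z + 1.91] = 4.68*z - 1.55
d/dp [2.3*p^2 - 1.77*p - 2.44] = 4.6*p - 1.77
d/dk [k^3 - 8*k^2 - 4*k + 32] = 3*k^2 - 16*k - 4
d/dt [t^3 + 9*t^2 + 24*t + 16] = 3*t^2 + 18*t + 24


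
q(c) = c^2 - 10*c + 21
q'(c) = 2*c - 10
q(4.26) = -3.45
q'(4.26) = -1.48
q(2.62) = 1.66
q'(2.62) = -4.76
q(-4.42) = 84.74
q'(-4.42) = -18.84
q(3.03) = -0.12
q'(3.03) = -3.94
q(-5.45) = 105.20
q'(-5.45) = -20.90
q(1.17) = 10.67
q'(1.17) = -7.66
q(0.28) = 18.28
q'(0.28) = -9.44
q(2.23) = 3.67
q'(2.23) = -5.54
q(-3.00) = 60.00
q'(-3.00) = -16.00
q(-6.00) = 117.00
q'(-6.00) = -22.00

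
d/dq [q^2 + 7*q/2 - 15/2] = 2*q + 7/2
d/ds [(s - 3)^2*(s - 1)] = (s - 3)*(3*s - 5)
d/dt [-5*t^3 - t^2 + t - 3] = -15*t^2 - 2*t + 1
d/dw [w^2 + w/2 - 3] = 2*w + 1/2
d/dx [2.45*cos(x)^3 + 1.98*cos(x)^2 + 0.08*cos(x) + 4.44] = (7.35*sin(x)^2 - 3.96*cos(x) - 7.43)*sin(x)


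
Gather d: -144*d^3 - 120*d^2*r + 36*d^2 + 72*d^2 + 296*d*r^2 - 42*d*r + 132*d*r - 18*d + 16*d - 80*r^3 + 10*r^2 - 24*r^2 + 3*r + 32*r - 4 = -144*d^3 + d^2*(108 - 120*r) + d*(296*r^2 + 90*r - 2) - 80*r^3 - 14*r^2 + 35*r - 4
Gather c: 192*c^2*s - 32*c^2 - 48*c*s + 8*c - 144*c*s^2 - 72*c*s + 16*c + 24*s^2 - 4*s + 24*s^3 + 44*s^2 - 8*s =c^2*(192*s - 32) + c*(-144*s^2 - 120*s + 24) + 24*s^3 + 68*s^2 - 12*s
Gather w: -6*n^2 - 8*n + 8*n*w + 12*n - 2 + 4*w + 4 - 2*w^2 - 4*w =-6*n^2 + 8*n*w + 4*n - 2*w^2 + 2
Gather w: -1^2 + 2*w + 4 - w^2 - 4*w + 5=-w^2 - 2*w + 8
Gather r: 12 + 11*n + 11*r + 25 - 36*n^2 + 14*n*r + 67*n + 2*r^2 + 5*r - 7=-36*n^2 + 78*n + 2*r^2 + r*(14*n + 16) + 30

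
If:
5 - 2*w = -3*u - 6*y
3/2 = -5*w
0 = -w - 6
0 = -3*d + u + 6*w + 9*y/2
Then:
No Solution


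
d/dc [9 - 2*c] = -2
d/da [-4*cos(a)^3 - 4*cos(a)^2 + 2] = 4*(3*cos(a) + 2)*sin(a)*cos(a)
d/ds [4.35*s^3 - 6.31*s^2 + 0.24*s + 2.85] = 13.05*s^2 - 12.62*s + 0.24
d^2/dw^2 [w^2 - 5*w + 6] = 2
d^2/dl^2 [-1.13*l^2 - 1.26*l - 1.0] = -2.26000000000000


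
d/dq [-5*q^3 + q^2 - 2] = q*(2 - 15*q)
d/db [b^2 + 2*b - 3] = 2*b + 2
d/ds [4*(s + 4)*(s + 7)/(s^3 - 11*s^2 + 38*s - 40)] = 4*(-s^4 - 22*s^3 + 75*s^2 + 536*s - 1504)/(s^6 - 22*s^5 + 197*s^4 - 916*s^3 + 2324*s^2 - 3040*s + 1600)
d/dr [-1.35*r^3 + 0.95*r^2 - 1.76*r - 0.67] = -4.05*r^2 + 1.9*r - 1.76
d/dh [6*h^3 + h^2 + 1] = 2*h*(9*h + 1)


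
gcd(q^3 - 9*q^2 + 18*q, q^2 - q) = q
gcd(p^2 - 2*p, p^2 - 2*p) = p^2 - 2*p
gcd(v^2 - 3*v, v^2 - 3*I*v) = v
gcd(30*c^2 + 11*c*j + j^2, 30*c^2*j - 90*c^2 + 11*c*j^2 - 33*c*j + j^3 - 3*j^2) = 30*c^2 + 11*c*j + j^2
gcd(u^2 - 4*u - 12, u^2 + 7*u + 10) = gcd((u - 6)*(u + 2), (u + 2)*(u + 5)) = u + 2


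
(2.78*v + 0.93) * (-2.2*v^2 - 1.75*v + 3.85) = -6.116*v^3 - 6.911*v^2 + 9.0755*v + 3.5805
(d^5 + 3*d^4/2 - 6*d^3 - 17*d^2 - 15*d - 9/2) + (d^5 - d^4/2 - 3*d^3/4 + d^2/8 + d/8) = 2*d^5 + d^4 - 27*d^3/4 - 135*d^2/8 - 119*d/8 - 9/2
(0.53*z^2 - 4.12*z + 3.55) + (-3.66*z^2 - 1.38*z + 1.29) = -3.13*z^2 - 5.5*z + 4.84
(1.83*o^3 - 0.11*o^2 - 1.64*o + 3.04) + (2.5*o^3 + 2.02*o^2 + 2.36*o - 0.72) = 4.33*o^3 + 1.91*o^2 + 0.72*o + 2.32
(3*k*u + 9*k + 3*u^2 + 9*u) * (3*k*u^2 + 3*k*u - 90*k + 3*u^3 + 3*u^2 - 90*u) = 9*k^2*u^3 + 36*k^2*u^2 - 243*k^2*u - 810*k^2 + 18*k*u^4 + 72*k*u^3 - 486*k*u^2 - 1620*k*u + 9*u^5 + 36*u^4 - 243*u^3 - 810*u^2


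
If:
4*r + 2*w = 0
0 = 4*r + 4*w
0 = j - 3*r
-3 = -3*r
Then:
No Solution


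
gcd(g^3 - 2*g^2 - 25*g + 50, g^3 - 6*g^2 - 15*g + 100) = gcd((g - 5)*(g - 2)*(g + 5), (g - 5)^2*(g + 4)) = g - 5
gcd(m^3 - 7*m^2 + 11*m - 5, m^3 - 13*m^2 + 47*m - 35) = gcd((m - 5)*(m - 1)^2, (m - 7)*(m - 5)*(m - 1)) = m^2 - 6*m + 5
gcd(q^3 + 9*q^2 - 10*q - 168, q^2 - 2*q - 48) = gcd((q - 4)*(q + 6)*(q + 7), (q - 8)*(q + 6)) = q + 6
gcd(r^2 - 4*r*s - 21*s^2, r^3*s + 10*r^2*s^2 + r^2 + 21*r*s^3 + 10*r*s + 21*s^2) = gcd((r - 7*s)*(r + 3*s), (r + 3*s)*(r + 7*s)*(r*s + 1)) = r + 3*s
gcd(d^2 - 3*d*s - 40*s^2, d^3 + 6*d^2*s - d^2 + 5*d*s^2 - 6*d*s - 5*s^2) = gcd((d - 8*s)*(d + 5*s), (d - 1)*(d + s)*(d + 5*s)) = d + 5*s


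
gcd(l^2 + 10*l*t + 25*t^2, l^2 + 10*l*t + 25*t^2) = l^2 + 10*l*t + 25*t^2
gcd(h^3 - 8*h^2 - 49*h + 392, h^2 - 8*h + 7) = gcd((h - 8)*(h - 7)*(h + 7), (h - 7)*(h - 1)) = h - 7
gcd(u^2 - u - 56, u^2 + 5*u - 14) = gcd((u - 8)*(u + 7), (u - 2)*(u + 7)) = u + 7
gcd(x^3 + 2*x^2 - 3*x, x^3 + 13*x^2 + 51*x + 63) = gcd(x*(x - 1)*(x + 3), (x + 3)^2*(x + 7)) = x + 3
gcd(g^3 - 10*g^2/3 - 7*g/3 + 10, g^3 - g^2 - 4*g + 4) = g - 2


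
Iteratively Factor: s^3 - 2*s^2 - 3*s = (s - 3)*(s^2 + s) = (s - 3)*(s + 1)*(s)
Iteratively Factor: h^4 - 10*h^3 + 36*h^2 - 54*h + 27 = (h - 3)*(h^3 - 7*h^2 + 15*h - 9) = (h - 3)^2*(h^2 - 4*h + 3) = (h - 3)^2*(h - 1)*(h - 3)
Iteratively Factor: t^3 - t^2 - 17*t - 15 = (t - 5)*(t^2 + 4*t + 3) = (t - 5)*(t + 3)*(t + 1)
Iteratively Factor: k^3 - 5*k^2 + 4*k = (k - 1)*(k^2 - 4*k) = (k - 4)*(k - 1)*(k)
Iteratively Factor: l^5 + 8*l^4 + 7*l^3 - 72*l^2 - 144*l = (l + 4)*(l^4 + 4*l^3 - 9*l^2 - 36*l) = (l + 4)^2*(l^3 - 9*l) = (l + 3)*(l + 4)^2*(l^2 - 3*l) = l*(l + 3)*(l + 4)^2*(l - 3)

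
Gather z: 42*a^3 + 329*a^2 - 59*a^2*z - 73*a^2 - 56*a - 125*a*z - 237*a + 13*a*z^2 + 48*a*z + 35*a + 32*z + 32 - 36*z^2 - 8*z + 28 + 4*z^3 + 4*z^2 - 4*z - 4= 42*a^3 + 256*a^2 - 258*a + 4*z^3 + z^2*(13*a - 32) + z*(-59*a^2 - 77*a + 20) + 56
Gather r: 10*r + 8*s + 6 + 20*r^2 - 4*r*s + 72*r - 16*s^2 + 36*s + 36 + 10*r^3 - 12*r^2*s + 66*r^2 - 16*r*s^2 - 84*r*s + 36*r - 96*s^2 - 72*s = 10*r^3 + r^2*(86 - 12*s) + r*(-16*s^2 - 88*s + 118) - 112*s^2 - 28*s + 42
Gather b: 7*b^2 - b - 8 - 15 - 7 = 7*b^2 - b - 30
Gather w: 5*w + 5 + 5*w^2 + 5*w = 5*w^2 + 10*w + 5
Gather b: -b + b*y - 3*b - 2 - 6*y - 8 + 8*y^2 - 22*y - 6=b*(y - 4) + 8*y^2 - 28*y - 16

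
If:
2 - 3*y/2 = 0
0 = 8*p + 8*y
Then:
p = -4/3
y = 4/3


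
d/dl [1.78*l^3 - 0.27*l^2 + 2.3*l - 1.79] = 5.34*l^2 - 0.54*l + 2.3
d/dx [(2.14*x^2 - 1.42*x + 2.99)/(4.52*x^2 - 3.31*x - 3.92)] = (-0.665000000000003*x^2 - 43.8072*x + 15.4633)/(20.4304*x^4 - 29.9224*x^3 - 24.4807*x^2 + 25.9504*x + 15.3664)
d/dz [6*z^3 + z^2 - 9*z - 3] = 18*z^2 + 2*z - 9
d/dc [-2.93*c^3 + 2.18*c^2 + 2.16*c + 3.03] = -8.79*c^2 + 4.36*c + 2.16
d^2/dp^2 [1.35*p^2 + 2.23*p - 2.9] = 2.70000000000000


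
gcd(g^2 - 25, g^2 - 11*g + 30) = g - 5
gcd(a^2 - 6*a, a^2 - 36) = a - 6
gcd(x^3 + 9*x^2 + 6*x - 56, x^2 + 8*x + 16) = x + 4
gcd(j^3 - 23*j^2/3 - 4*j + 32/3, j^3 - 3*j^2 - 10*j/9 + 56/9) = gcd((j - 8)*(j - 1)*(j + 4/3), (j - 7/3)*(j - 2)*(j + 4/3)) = j + 4/3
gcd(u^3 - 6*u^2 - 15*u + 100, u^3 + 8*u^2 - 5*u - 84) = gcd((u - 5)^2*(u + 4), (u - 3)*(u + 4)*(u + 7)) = u + 4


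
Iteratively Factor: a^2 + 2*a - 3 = (a + 3)*(a - 1)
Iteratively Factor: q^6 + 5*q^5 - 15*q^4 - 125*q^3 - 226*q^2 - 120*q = (q + 2)*(q^5 + 3*q^4 - 21*q^3 - 83*q^2 - 60*q) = (q + 2)*(q + 4)*(q^4 - q^3 - 17*q^2 - 15*q) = (q + 1)*(q + 2)*(q + 4)*(q^3 - 2*q^2 - 15*q) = (q - 5)*(q + 1)*(q + 2)*(q + 4)*(q^2 + 3*q) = (q - 5)*(q + 1)*(q + 2)*(q + 3)*(q + 4)*(q)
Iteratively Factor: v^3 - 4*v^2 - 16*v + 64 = (v + 4)*(v^2 - 8*v + 16) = (v - 4)*(v + 4)*(v - 4)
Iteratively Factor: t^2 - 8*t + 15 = (t - 3)*(t - 5)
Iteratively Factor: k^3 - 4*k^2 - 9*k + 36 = (k - 3)*(k^2 - k - 12) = (k - 3)*(k + 3)*(k - 4)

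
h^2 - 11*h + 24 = (h - 8)*(h - 3)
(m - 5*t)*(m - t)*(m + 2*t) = m^3 - 4*m^2*t - 7*m*t^2 + 10*t^3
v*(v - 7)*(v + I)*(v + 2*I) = v^4 - 7*v^3 + 3*I*v^3 - 2*v^2 - 21*I*v^2 + 14*v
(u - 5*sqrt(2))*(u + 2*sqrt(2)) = u^2 - 3*sqrt(2)*u - 20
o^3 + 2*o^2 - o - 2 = (o - 1)*(o + 1)*(o + 2)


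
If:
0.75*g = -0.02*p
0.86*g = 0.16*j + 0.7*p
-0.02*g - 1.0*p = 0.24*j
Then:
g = 0.00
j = 0.00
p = 0.00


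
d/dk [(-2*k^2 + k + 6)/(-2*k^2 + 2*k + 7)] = (-2*k^2 - 4*k - 5)/(4*k^4 - 8*k^3 - 24*k^2 + 28*k + 49)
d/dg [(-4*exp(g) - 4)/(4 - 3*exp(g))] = -28*exp(g)/(3*exp(g) - 4)^2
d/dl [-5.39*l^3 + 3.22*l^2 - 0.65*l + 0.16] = -16.17*l^2 + 6.44*l - 0.65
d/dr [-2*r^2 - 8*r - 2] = -4*r - 8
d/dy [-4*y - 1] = -4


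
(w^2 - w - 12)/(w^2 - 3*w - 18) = (w - 4)/(w - 6)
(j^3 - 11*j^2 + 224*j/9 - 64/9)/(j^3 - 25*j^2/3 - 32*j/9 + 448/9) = (3*j - 1)/(3*j + 7)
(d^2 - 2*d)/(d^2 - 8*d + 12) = d/(d - 6)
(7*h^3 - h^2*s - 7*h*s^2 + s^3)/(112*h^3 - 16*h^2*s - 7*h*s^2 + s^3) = (-h^2 + s^2)/(-16*h^2 + s^2)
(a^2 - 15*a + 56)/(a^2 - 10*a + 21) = (a - 8)/(a - 3)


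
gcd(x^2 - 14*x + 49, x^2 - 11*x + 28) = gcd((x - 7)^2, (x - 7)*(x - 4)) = x - 7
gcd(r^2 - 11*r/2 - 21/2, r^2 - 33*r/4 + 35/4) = r - 7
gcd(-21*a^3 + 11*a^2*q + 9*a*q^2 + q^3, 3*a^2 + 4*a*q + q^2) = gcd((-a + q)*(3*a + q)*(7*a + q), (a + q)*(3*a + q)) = 3*a + q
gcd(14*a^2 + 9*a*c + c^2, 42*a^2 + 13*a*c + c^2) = 7*a + c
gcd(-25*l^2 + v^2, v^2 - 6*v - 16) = 1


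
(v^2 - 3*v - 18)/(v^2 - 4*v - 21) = (v - 6)/(v - 7)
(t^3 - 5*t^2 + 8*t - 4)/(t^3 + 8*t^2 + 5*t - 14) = (t^2 - 4*t + 4)/(t^2 + 9*t + 14)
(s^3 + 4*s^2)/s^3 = (s + 4)/s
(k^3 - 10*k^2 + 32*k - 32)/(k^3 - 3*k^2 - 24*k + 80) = (k - 2)/(k + 5)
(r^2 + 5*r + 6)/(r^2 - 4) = (r + 3)/(r - 2)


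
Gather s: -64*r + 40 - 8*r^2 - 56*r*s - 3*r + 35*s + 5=-8*r^2 - 67*r + s*(35 - 56*r) + 45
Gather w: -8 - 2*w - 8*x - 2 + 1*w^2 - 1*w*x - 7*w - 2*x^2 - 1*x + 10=w^2 + w*(-x - 9) - 2*x^2 - 9*x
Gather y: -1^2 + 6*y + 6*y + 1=12*y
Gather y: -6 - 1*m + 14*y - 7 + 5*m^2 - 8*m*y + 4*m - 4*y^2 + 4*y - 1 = 5*m^2 + 3*m - 4*y^2 + y*(18 - 8*m) - 14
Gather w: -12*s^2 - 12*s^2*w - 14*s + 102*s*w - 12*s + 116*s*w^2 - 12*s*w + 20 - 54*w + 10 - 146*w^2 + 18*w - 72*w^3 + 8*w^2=-12*s^2 - 26*s - 72*w^3 + w^2*(116*s - 138) + w*(-12*s^2 + 90*s - 36) + 30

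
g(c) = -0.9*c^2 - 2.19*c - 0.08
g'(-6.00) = 8.61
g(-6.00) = -19.34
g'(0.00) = -2.19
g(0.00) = -0.08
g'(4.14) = -9.64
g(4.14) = -24.57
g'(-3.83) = 4.70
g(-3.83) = -4.89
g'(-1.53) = 0.56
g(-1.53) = 1.16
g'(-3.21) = 3.59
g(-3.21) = -2.32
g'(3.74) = -8.92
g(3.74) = -20.86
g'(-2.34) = 2.02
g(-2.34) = 0.12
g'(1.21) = -4.37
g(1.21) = -4.05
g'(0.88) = -3.77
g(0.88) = -2.70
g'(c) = -1.8*c - 2.19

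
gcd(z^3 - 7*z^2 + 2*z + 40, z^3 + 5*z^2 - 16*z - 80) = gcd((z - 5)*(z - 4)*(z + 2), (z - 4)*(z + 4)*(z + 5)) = z - 4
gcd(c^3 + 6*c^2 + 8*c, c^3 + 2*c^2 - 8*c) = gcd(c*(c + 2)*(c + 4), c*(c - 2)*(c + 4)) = c^2 + 4*c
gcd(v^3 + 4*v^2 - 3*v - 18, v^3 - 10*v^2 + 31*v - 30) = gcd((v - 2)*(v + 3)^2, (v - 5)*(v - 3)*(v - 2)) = v - 2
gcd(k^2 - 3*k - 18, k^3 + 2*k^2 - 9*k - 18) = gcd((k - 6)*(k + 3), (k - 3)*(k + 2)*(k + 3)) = k + 3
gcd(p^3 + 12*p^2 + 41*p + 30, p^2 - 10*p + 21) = 1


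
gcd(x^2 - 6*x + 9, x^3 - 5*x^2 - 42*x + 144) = x - 3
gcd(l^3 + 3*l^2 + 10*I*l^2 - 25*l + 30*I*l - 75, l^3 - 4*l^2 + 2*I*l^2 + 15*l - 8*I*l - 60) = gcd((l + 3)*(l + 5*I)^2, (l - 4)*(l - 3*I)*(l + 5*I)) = l + 5*I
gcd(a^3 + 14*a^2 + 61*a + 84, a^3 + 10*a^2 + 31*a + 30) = a + 3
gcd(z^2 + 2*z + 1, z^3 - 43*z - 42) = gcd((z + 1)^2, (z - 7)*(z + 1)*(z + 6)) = z + 1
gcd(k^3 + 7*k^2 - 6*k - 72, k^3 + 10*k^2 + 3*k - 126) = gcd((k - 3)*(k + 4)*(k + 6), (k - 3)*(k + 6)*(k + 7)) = k^2 + 3*k - 18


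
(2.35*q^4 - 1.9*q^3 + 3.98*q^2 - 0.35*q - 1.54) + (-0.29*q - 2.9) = 2.35*q^4 - 1.9*q^3 + 3.98*q^2 - 0.64*q - 4.44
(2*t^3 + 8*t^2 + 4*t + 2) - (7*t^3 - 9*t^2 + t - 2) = -5*t^3 + 17*t^2 + 3*t + 4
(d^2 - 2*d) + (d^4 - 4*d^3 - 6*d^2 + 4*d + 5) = d^4 - 4*d^3 - 5*d^2 + 2*d + 5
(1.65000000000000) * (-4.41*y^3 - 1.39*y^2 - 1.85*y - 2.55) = -7.2765*y^3 - 2.2935*y^2 - 3.0525*y - 4.2075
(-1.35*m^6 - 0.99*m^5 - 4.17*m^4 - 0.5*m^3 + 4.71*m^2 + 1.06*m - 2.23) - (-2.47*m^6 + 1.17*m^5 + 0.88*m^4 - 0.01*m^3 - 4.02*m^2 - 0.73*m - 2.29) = 1.12*m^6 - 2.16*m^5 - 5.05*m^4 - 0.49*m^3 + 8.73*m^2 + 1.79*m + 0.0600000000000001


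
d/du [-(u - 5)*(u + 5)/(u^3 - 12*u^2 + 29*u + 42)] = (u^4 - 104*u^2 + 516*u - 725)/(u^6 - 24*u^5 + 202*u^4 - 612*u^3 - 167*u^2 + 2436*u + 1764)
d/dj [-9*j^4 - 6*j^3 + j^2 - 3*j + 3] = -36*j^3 - 18*j^2 + 2*j - 3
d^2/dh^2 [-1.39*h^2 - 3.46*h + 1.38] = -2.78000000000000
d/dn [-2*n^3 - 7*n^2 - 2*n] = -6*n^2 - 14*n - 2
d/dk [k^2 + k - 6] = 2*k + 1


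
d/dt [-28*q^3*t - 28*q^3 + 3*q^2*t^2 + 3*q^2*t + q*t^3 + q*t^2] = q*(-28*q^2 + 6*q*t + 3*q + 3*t^2 + 2*t)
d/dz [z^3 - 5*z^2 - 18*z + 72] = 3*z^2 - 10*z - 18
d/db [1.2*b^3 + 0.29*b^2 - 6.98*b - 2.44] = 3.6*b^2 + 0.58*b - 6.98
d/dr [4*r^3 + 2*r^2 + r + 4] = 12*r^2 + 4*r + 1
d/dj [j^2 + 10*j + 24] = 2*j + 10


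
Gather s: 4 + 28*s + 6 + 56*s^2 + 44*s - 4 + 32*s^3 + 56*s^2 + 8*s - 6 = 32*s^3 + 112*s^2 + 80*s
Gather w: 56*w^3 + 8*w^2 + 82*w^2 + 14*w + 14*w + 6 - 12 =56*w^3 + 90*w^2 + 28*w - 6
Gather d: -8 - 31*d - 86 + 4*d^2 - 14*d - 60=4*d^2 - 45*d - 154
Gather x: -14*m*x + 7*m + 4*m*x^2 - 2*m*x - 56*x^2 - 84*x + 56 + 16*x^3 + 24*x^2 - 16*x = 7*m + 16*x^3 + x^2*(4*m - 32) + x*(-16*m - 100) + 56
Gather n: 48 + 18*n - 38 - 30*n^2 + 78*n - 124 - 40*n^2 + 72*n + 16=-70*n^2 + 168*n - 98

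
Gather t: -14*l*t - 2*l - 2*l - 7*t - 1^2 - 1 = -4*l + t*(-14*l - 7) - 2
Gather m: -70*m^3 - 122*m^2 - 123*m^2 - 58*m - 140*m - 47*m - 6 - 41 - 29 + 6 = -70*m^3 - 245*m^2 - 245*m - 70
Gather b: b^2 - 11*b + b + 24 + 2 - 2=b^2 - 10*b + 24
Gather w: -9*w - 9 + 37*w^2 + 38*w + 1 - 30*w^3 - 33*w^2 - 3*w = -30*w^3 + 4*w^2 + 26*w - 8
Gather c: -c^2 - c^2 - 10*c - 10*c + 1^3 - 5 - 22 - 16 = -2*c^2 - 20*c - 42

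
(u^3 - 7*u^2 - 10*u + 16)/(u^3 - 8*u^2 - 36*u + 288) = (u^2 + u - 2)/(u^2 - 36)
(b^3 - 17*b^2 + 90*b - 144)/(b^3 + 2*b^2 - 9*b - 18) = (b^2 - 14*b + 48)/(b^2 + 5*b + 6)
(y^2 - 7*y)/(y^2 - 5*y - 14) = y/(y + 2)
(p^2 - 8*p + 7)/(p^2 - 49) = (p - 1)/(p + 7)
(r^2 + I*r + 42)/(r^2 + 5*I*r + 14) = (r - 6*I)/(r - 2*I)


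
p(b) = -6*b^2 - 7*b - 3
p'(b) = -12*b - 7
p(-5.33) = -136.14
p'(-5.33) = 56.96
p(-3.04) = -37.17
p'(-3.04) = 29.48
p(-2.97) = -35.14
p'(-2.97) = 28.64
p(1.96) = -39.77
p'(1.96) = -30.52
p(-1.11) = -2.62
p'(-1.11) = 6.32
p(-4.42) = -89.28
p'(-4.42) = 46.04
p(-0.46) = -1.05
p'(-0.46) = -1.48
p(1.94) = -39.16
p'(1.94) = -30.28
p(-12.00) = -783.00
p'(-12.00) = 137.00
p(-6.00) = -177.00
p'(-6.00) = 65.00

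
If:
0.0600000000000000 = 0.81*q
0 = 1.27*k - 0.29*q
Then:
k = 0.02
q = 0.07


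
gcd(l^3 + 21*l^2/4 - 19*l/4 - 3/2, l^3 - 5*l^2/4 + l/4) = l - 1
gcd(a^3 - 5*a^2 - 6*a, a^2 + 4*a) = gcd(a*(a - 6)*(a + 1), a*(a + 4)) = a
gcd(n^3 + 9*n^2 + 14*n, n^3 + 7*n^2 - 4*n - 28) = n^2 + 9*n + 14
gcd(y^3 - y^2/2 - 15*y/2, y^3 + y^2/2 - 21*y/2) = y^2 - 3*y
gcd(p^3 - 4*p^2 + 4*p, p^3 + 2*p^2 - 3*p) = p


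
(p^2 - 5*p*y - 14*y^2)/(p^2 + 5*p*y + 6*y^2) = (p - 7*y)/(p + 3*y)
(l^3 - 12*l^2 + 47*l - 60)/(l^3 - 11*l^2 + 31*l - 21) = (l^2 - 9*l + 20)/(l^2 - 8*l + 7)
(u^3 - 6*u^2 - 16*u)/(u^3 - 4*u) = (u - 8)/(u - 2)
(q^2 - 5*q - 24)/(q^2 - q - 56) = (q + 3)/(q + 7)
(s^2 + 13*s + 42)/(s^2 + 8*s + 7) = (s + 6)/(s + 1)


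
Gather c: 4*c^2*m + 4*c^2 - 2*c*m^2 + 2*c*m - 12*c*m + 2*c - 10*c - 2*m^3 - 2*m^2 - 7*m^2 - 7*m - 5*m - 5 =c^2*(4*m + 4) + c*(-2*m^2 - 10*m - 8) - 2*m^3 - 9*m^2 - 12*m - 5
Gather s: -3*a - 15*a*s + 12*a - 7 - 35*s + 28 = 9*a + s*(-15*a - 35) + 21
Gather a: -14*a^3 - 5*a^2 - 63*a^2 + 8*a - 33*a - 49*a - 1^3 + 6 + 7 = -14*a^3 - 68*a^2 - 74*a + 12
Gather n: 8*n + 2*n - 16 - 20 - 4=10*n - 40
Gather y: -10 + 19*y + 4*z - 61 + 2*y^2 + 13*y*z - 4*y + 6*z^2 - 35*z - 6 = 2*y^2 + y*(13*z + 15) + 6*z^2 - 31*z - 77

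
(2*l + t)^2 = 4*l^2 + 4*l*t + t^2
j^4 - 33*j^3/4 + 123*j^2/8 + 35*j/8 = j*(j - 5)*(j - 7/2)*(j + 1/4)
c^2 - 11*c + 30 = (c - 6)*(c - 5)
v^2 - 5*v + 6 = (v - 3)*(v - 2)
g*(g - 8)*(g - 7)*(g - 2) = g^4 - 17*g^3 + 86*g^2 - 112*g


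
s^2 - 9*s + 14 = (s - 7)*(s - 2)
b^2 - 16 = (b - 4)*(b + 4)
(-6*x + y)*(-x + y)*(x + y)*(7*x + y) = 42*x^4 - x^3*y - 43*x^2*y^2 + x*y^3 + y^4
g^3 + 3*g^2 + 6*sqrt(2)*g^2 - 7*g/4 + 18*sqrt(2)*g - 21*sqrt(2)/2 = (g - 1/2)*(g + 7/2)*(g + 6*sqrt(2))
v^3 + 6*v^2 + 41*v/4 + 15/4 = (v + 1/2)*(v + 5/2)*(v + 3)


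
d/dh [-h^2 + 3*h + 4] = 3 - 2*h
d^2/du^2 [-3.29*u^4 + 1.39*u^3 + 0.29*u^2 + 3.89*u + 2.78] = -39.48*u^2 + 8.34*u + 0.58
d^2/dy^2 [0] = 0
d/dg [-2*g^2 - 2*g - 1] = -4*g - 2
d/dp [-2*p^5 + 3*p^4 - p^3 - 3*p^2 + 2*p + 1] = -10*p^4 + 12*p^3 - 3*p^2 - 6*p + 2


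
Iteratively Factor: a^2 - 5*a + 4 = (a - 4)*(a - 1)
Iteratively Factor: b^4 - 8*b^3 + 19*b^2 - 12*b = (b - 1)*(b^3 - 7*b^2 + 12*b) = (b - 4)*(b - 1)*(b^2 - 3*b) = b*(b - 4)*(b - 1)*(b - 3)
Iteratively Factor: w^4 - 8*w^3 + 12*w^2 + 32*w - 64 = (w + 2)*(w^3 - 10*w^2 + 32*w - 32) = (w - 2)*(w + 2)*(w^2 - 8*w + 16) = (w - 4)*(w - 2)*(w + 2)*(w - 4)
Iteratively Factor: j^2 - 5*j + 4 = (j - 4)*(j - 1)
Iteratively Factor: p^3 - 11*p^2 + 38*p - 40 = (p - 4)*(p^2 - 7*p + 10) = (p - 4)*(p - 2)*(p - 5)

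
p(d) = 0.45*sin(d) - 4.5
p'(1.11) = 0.20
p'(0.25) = 0.44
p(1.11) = -4.10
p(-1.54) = -4.95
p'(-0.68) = 0.35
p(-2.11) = -4.89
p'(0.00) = 0.45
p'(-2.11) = -0.23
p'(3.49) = -0.42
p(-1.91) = -4.92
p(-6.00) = -4.37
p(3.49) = -4.65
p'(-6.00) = 0.43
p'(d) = 0.45*cos(d)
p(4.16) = -4.88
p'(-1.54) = 0.01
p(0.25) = -4.39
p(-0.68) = -4.78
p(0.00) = -4.50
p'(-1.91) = -0.15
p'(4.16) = -0.24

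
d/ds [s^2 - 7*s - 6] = 2*s - 7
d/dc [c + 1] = 1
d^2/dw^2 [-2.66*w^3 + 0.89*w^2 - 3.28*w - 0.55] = 1.78 - 15.96*w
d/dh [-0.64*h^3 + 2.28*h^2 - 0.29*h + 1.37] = -1.92*h^2 + 4.56*h - 0.29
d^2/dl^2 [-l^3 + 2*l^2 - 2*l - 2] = 4 - 6*l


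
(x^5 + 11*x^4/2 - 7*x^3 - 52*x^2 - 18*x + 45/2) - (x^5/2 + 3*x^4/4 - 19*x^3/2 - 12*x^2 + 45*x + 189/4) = x^5/2 + 19*x^4/4 + 5*x^3/2 - 40*x^2 - 63*x - 99/4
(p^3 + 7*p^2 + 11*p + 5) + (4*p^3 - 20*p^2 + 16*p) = 5*p^3 - 13*p^2 + 27*p + 5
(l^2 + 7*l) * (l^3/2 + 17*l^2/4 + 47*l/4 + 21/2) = l^5/2 + 31*l^4/4 + 83*l^3/2 + 371*l^2/4 + 147*l/2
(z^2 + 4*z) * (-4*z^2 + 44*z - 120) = -4*z^4 + 28*z^3 + 56*z^2 - 480*z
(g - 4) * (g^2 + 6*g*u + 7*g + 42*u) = g^3 + 6*g^2*u + 3*g^2 + 18*g*u - 28*g - 168*u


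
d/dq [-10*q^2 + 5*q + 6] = 5 - 20*q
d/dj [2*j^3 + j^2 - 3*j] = 6*j^2 + 2*j - 3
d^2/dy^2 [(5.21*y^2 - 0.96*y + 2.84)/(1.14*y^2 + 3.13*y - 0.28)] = (7.105427357601e-15*y^4 - 39.675876*y^3 + 32.123376*y^2 + 58.963536*y + 56.593688)/(1.481544*y^6 + 12.203244*y^5 + 32.413734*y^4 + 24.669721*y^3 - 7.961268*y^2 + 0.736176*y - 0.021952)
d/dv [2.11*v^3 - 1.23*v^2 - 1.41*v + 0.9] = 6.33*v^2 - 2.46*v - 1.41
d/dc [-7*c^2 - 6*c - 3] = -14*c - 6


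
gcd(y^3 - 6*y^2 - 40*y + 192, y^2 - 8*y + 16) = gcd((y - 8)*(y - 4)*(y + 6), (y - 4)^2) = y - 4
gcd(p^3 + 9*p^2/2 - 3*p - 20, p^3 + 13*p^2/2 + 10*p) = p^2 + 13*p/2 + 10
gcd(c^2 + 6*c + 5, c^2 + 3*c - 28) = 1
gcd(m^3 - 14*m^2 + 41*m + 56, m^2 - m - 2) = m + 1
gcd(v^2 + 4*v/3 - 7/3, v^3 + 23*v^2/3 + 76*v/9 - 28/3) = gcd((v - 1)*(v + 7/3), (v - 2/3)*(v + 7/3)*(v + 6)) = v + 7/3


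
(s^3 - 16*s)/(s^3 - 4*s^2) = (s + 4)/s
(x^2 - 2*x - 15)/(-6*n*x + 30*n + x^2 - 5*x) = (x + 3)/(-6*n + x)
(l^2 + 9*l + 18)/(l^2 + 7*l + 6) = (l + 3)/(l + 1)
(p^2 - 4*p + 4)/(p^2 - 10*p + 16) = (p - 2)/(p - 8)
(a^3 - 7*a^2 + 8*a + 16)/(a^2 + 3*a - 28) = (a^2 - 3*a - 4)/(a + 7)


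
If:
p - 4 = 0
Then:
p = 4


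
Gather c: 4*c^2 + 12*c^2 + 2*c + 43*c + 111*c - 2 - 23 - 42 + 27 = 16*c^2 + 156*c - 40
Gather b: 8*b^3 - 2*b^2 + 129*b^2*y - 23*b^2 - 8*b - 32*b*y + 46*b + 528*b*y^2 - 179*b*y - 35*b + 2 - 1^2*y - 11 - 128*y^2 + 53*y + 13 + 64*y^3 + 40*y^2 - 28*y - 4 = 8*b^3 + b^2*(129*y - 25) + b*(528*y^2 - 211*y + 3) + 64*y^3 - 88*y^2 + 24*y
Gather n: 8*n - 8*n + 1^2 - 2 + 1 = 0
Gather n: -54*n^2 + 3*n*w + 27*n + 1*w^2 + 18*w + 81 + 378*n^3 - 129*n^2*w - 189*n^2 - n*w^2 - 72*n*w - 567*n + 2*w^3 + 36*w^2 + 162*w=378*n^3 + n^2*(-129*w - 243) + n*(-w^2 - 69*w - 540) + 2*w^3 + 37*w^2 + 180*w + 81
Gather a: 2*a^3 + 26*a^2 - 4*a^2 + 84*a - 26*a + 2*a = 2*a^3 + 22*a^2 + 60*a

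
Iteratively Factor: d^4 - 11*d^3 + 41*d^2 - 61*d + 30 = (d - 5)*(d^3 - 6*d^2 + 11*d - 6) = (d - 5)*(d - 1)*(d^2 - 5*d + 6) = (d - 5)*(d - 2)*(d - 1)*(d - 3)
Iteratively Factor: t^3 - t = (t + 1)*(t^2 - t) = t*(t + 1)*(t - 1)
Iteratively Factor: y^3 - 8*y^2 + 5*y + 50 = (y - 5)*(y^2 - 3*y - 10) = (y - 5)*(y + 2)*(y - 5)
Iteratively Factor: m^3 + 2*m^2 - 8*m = (m - 2)*(m^2 + 4*m) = (m - 2)*(m + 4)*(m)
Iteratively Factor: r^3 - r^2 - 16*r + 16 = (r - 4)*(r^2 + 3*r - 4) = (r - 4)*(r + 4)*(r - 1)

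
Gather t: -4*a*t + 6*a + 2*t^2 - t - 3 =6*a + 2*t^2 + t*(-4*a - 1) - 3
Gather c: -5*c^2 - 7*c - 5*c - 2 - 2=-5*c^2 - 12*c - 4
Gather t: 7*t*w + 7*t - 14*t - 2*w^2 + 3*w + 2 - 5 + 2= t*(7*w - 7) - 2*w^2 + 3*w - 1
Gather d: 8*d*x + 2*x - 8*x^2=8*d*x - 8*x^2 + 2*x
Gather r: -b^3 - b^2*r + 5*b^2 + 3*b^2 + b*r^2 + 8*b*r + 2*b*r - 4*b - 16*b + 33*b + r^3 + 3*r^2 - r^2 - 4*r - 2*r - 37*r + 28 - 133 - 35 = -b^3 + 8*b^2 + 13*b + r^3 + r^2*(b + 2) + r*(-b^2 + 10*b - 43) - 140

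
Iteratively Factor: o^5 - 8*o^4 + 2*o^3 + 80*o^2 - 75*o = (o + 3)*(o^4 - 11*o^3 + 35*o^2 - 25*o) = (o - 5)*(o + 3)*(o^3 - 6*o^2 + 5*o) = (o - 5)*(o - 1)*(o + 3)*(o^2 - 5*o) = (o - 5)^2*(o - 1)*(o + 3)*(o)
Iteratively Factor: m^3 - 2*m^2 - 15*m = (m - 5)*(m^2 + 3*m) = (m - 5)*(m + 3)*(m)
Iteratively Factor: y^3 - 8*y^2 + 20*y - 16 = (y - 2)*(y^2 - 6*y + 8) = (y - 4)*(y - 2)*(y - 2)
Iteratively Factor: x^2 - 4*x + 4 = (x - 2)*(x - 2)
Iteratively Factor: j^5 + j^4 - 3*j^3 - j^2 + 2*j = (j + 1)*(j^4 - 3*j^2 + 2*j) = (j - 1)*(j + 1)*(j^3 + j^2 - 2*j) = (j - 1)*(j + 1)*(j + 2)*(j^2 - j) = j*(j - 1)*(j + 1)*(j + 2)*(j - 1)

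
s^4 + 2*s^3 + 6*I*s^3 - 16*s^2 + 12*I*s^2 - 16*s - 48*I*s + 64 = (s - 2)*(s + 4)*(s + 2*I)*(s + 4*I)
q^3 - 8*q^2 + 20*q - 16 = (q - 4)*(q - 2)^2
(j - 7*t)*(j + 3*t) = j^2 - 4*j*t - 21*t^2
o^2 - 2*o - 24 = (o - 6)*(o + 4)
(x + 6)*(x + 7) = x^2 + 13*x + 42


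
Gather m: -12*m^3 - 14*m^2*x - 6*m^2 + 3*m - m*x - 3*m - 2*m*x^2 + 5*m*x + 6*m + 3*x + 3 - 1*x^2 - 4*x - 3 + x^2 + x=-12*m^3 + m^2*(-14*x - 6) + m*(-2*x^2 + 4*x + 6)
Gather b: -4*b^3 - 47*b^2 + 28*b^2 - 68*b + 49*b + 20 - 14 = -4*b^3 - 19*b^2 - 19*b + 6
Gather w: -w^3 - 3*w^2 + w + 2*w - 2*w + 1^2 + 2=-w^3 - 3*w^2 + w + 3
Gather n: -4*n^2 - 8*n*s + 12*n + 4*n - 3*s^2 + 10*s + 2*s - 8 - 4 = -4*n^2 + n*(16 - 8*s) - 3*s^2 + 12*s - 12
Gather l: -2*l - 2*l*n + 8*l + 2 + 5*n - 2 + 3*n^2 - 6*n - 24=l*(6 - 2*n) + 3*n^2 - n - 24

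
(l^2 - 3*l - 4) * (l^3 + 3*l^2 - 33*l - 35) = l^5 - 46*l^3 + 52*l^2 + 237*l + 140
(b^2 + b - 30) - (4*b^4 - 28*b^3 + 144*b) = -4*b^4 + 28*b^3 + b^2 - 143*b - 30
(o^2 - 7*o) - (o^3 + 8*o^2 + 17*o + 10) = -o^3 - 7*o^2 - 24*o - 10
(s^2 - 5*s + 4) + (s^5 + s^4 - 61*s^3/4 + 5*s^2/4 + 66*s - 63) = s^5 + s^4 - 61*s^3/4 + 9*s^2/4 + 61*s - 59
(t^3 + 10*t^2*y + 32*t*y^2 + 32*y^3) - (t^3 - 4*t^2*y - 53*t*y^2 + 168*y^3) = 14*t^2*y + 85*t*y^2 - 136*y^3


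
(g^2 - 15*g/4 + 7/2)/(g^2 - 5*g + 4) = (4*g^2 - 15*g + 14)/(4*(g^2 - 5*g + 4))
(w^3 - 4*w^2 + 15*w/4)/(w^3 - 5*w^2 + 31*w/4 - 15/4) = w/(w - 1)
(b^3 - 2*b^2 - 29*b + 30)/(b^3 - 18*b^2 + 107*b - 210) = (b^2 + 4*b - 5)/(b^2 - 12*b + 35)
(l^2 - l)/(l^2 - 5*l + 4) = l/(l - 4)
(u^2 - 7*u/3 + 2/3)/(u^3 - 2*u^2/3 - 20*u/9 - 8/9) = 3*(3*u - 1)/(9*u^2 + 12*u + 4)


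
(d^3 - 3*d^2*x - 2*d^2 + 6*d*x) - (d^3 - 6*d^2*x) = 3*d^2*x - 2*d^2 + 6*d*x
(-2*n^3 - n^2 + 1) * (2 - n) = 2*n^4 - 3*n^3 - 2*n^2 - n + 2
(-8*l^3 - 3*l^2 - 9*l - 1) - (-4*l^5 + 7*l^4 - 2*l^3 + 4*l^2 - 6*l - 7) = 4*l^5 - 7*l^4 - 6*l^3 - 7*l^2 - 3*l + 6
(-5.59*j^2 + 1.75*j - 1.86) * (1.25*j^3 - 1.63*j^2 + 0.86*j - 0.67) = -6.9875*j^5 + 11.2992*j^4 - 9.9849*j^3 + 8.2821*j^2 - 2.7721*j + 1.2462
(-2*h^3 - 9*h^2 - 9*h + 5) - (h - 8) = -2*h^3 - 9*h^2 - 10*h + 13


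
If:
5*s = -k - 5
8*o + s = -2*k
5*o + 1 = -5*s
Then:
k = -27/17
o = 41/85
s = -58/85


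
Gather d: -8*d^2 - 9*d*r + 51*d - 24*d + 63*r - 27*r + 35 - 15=-8*d^2 + d*(27 - 9*r) + 36*r + 20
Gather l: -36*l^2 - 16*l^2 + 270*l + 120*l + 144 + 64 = -52*l^2 + 390*l + 208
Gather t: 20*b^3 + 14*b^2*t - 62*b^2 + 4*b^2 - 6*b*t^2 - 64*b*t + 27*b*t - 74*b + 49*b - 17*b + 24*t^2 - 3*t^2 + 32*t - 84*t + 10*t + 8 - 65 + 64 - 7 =20*b^3 - 58*b^2 - 42*b + t^2*(21 - 6*b) + t*(14*b^2 - 37*b - 42)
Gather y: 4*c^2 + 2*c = 4*c^2 + 2*c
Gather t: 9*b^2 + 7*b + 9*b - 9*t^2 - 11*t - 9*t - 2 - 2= 9*b^2 + 16*b - 9*t^2 - 20*t - 4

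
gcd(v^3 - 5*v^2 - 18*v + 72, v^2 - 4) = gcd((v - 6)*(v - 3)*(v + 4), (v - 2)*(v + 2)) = 1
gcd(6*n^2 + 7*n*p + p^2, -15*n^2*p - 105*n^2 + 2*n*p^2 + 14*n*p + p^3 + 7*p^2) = 1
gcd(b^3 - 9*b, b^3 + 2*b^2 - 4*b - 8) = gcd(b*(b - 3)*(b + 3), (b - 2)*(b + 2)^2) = 1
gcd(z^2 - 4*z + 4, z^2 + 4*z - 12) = z - 2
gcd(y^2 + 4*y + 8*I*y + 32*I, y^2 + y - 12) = y + 4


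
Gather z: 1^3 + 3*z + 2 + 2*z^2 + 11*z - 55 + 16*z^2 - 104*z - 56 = 18*z^2 - 90*z - 108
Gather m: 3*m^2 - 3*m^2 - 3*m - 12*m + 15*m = 0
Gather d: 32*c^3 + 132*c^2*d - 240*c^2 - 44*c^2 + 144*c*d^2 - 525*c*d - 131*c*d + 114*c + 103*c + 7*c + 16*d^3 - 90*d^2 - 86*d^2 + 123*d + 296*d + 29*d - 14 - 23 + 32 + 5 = 32*c^3 - 284*c^2 + 224*c + 16*d^3 + d^2*(144*c - 176) + d*(132*c^2 - 656*c + 448)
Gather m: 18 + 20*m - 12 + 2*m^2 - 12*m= 2*m^2 + 8*m + 6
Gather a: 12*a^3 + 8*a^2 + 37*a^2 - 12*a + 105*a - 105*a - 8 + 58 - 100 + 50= 12*a^3 + 45*a^2 - 12*a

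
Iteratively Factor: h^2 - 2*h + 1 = (h - 1)*(h - 1)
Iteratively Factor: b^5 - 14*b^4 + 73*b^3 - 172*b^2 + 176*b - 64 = (b - 4)*(b^4 - 10*b^3 + 33*b^2 - 40*b + 16) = (b - 4)*(b - 1)*(b^3 - 9*b^2 + 24*b - 16) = (b - 4)^2*(b - 1)*(b^2 - 5*b + 4) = (b - 4)^3*(b - 1)*(b - 1)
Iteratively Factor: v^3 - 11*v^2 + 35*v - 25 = (v - 5)*(v^2 - 6*v + 5) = (v - 5)^2*(v - 1)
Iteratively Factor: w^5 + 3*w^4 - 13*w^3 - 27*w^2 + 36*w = (w)*(w^4 + 3*w^3 - 13*w^2 - 27*w + 36) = w*(w - 3)*(w^3 + 6*w^2 + 5*w - 12) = w*(w - 3)*(w - 1)*(w^2 + 7*w + 12) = w*(w - 3)*(w - 1)*(w + 3)*(w + 4)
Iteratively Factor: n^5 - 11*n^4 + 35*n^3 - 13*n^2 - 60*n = (n + 1)*(n^4 - 12*n^3 + 47*n^2 - 60*n) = (n - 3)*(n + 1)*(n^3 - 9*n^2 + 20*n) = (n - 5)*(n - 3)*(n + 1)*(n^2 - 4*n) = (n - 5)*(n - 4)*(n - 3)*(n + 1)*(n)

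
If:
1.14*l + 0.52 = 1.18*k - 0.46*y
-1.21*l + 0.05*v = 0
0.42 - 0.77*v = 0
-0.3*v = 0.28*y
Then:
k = 0.23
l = 0.02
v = 0.55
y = -0.58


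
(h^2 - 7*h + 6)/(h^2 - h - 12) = (-h^2 + 7*h - 6)/(-h^2 + h + 12)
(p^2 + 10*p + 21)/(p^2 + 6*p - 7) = (p + 3)/(p - 1)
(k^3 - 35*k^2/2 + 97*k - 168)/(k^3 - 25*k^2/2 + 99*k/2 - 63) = (k - 8)/(k - 3)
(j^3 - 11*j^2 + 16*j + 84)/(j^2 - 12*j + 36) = (j^2 - 5*j - 14)/(j - 6)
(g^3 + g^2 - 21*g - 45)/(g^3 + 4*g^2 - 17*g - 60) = (g^2 - 2*g - 15)/(g^2 + g - 20)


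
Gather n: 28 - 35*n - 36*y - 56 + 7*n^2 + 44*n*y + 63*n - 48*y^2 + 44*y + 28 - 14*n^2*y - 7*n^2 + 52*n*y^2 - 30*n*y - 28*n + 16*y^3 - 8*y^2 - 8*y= -14*n^2*y + n*(52*y^2 + 14*y) + 16*y^3 - 56*y^2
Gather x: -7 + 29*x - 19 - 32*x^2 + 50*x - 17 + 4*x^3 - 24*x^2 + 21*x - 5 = 4*x^3 - 56*x^2 + 100*x - 48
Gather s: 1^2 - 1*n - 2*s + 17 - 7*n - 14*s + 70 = -8*n - 16*s + 88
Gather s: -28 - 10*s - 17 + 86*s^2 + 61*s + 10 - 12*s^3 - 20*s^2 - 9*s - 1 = -12*s^3 + 66*s^2 + 42*s - 36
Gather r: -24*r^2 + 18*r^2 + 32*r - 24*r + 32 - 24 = -6*r^2 + 8*r + 8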